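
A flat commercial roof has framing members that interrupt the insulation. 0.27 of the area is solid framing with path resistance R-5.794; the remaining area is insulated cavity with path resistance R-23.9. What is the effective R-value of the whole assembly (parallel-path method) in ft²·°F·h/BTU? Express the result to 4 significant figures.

U_eff = 0.73/23.9 + 0.27/5.794 = 0.030544 + 0.0466 = 0.077144
R_eff = 1/U_eff = 12.963 ft²·°F·h/BTU

12.96 ft²·°F·h/BTU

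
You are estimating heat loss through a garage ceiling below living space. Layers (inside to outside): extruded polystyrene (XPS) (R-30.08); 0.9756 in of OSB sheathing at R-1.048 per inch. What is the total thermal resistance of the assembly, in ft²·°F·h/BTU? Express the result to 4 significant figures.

31.10 ft²·°F·h/BTU

0.9756 × 1.048 = 1.0224
R_total = 30.08 + 1.0224 = 31.102 ft²·°F·h/BTU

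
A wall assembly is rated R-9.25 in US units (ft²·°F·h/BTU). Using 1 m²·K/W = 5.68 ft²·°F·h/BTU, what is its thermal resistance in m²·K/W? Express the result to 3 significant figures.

1.63 m²·K/W

R_SI = 9.25/5.68 = 1.629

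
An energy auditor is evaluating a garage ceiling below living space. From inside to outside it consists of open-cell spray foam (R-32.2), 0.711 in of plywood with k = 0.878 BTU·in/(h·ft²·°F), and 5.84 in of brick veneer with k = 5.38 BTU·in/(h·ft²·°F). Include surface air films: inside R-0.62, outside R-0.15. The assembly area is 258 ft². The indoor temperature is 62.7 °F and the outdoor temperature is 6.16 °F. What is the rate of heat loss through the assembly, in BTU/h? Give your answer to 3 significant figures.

0.711/0.878 = 0.8098
5.84/5.38 = 1.086
R_total = 0.62 + 32.2 + 0.8098 + 1.086 + 0.15 = 34.87 ft²·°F·h/BTU
Q = A·ΔT/R = 258 × (62.7 − 6.16) / 34.87 = 418.4 BTU/h

418 BTU/h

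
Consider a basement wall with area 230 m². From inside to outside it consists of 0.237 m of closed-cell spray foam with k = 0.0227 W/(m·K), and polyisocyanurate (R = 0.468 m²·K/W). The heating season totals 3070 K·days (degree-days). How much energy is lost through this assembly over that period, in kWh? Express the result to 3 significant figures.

0.237/0.0227 = 10.44
R_total = 10.44 + 0.468 = 10.91 m²·K/W
E = A × HDD × 24 / R / 1000 = 230 × 3070 × 24 / 10.91 / 1000 = 1554 kWh

1550 kWh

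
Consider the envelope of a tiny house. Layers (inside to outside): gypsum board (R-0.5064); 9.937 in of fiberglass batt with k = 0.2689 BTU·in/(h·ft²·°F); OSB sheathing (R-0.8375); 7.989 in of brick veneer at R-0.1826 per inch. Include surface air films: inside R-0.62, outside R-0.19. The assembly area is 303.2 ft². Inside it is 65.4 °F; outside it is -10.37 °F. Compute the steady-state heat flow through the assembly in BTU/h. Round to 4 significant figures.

9.937/0.2689 = 36.954
7.989 × 0.1826 = 1.4588
R_total = 0.62 + 0.5064 + 36.954 + 0.8375 + 1.4588 + 0.19 = 40.567 ft²·°F·h/BTU
Q = A·ΔT/R = 303.2 × (65.4 − (-10.37)) / 40.567 = 566.31 BTU/h

566.3 BTU/h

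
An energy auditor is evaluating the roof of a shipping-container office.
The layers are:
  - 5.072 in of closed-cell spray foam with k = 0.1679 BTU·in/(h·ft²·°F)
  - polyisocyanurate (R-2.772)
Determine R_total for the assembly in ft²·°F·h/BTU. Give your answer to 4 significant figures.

32.98 ft²·°F·h/BTU

5.072/0.1679 = 30.208
R_total = 30.208 + 2.772 = 32.98 ft²·°F·h/BTU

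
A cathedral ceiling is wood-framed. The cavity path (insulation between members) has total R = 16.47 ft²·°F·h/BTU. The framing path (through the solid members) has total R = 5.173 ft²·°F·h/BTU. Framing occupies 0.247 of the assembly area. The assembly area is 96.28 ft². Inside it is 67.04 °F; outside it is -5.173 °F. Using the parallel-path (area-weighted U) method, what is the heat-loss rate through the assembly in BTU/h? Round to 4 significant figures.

U_eff = 0.753/16.47 + 0.247/5.173 = 0.045719 + 0.047748 = 0.093467
R_eff = 1/U_eff = 10.699 ft²·°F·h/BTU
Q = 96.28 × (67.04 − (-5.173)) / 10.699 = 649.85 BTU/h

649.8 BTU/h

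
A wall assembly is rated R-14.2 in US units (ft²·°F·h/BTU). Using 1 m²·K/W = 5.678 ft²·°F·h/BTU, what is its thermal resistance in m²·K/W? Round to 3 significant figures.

R_SI = 14.2/5.678 = 2.501

2.50 m²·K/W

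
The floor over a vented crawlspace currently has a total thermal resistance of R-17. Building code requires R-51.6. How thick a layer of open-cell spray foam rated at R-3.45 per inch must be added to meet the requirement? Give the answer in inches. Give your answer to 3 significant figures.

ΔR = 51.6 − 17 = 34.6 ft²·°F·h/BTU
L = ΔR / (R/in) = 34.6/3.45 = 10.03 in

10.0 in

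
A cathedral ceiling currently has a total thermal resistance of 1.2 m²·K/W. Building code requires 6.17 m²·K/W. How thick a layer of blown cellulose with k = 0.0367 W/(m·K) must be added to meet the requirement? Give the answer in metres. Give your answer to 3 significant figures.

0.182 m

ΔR = 6.17 − 1.2 = 4.97 m²·K/W
L = ΔR × k = 4.97 × 0.0367 = 0.1824 m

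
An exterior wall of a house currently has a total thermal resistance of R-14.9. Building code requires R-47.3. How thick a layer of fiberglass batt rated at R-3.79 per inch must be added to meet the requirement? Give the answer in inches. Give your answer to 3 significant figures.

ΔR = 47.3 − 14.9 = 32.4 ft²·°F·h/BTU
L = ΔR / (R/in) = 32.4/3.79 = 8.549 in

8.55 in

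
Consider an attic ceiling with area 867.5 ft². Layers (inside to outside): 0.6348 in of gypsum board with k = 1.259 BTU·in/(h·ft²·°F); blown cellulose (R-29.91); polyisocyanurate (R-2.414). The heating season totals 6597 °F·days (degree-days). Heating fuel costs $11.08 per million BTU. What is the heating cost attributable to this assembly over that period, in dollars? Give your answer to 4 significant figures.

46.36 dollars

0.6348/1.259 = 0.50421
R_total = 0.50421 + 29.91 + 2.414 = 32.828 ft²·°F·h/BTU
E = A × HDD × 24 / R = 867.5 × 6597 × 24 / 32.828 = 4183900 BTU
Cost = 4183900/10⁶ × 11.08 = $46.357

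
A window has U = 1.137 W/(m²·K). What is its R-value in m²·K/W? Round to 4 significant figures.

R = 1/U = 1/1.137 = 0.87951

0.8795 m²·K/W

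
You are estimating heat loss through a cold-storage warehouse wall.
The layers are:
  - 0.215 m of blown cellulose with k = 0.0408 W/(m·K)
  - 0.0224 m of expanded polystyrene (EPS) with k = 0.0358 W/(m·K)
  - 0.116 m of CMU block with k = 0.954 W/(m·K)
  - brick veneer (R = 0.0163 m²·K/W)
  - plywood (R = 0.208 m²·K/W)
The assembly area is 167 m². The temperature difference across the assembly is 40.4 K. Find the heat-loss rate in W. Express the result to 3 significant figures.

1080 W

0.215/0.0408 = 5.27
0.0224/0.0358 = 0.6257
0.116/0.954 = 0.1216
R_total = 5.27 + 0.6257 + 0.1216 + 0.0163 + 0.208 = 6.241 m²·K/W
Q = A·ΔT/R = 167 × 40.4 / 6.241 = 1081 W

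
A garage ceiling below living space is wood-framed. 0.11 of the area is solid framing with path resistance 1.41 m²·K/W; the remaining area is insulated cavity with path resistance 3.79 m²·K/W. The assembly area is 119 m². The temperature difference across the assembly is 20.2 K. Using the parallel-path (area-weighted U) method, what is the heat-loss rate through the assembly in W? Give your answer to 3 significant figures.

752 W

U_eff = 0.89/3.79 + 0.11/1.41 = 0.2348 + 0.07801 = 0.3128
R_eff = 1/U_eff = 3.196 m²·K/W
Q = 119 × 20.2 / 3.196 = 752 W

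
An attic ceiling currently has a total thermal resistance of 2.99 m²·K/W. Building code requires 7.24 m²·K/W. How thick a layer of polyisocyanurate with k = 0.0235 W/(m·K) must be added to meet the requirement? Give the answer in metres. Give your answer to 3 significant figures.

0.0999 m

ΔR = 7.24 − 2.99 = 4.25 m²·K/W
L = ΔR × k = 4.25 × 0.0235 = 0.09988 m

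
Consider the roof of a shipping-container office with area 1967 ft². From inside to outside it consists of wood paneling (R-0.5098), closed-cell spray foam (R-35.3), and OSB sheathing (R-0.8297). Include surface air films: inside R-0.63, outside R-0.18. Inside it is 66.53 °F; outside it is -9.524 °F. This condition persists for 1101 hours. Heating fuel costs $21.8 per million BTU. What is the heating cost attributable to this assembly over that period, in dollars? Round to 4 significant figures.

95.88 dollars

R_total = 0.63 + 0.5098 + 35.3 + 0.8297 + 0.18 = 37.45 ft²·°F·h/BTU
Q = 1967 × (66.53 − (-9.524)) / 37.45 = 3994.7 BTU/h
E = 3994.7 × 1101 = 4398100 BTU
Cost = 4398100/10⁶ × 21.8 = $95.879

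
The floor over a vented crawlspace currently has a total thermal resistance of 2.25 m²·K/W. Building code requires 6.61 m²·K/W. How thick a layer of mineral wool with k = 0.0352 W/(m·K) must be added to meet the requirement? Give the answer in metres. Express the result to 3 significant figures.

ΔR = 6.61 − 2.25 = 4.36 m²·K/W
L = ΔR × k = 4.36 × 0.0352 = 0.1535 m

0.153 m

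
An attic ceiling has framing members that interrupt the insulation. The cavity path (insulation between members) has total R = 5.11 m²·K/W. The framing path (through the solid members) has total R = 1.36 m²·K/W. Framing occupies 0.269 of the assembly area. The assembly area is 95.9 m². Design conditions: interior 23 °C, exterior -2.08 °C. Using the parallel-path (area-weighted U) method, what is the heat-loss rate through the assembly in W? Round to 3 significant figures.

820 W

U_eff = 0.731/5.11 + 0.269/1.36 = 0.1431 + 0.1978 = 0.3408
R_eff = 1/U_eff = 2.934 m²·K/W
Q = 95.9 × (23 − (-2.08)) / 2.934 = 819.8 W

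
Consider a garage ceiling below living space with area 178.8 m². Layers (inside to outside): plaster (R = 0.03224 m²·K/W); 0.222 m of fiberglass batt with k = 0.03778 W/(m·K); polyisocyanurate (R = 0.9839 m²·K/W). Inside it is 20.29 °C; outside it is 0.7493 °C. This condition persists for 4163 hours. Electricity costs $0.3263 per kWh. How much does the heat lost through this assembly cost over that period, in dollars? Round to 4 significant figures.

0.222/0.03778 = 5.8761
R_total = 0.03224 + 5.8761 + 0.9839 = 6.8923 m²·K/W
Q = 178.8 × (20.29 − 0.7493) / 6.8923 = 506.93 W
E = 506.93 W × 4163 h / 1000 = 2110.3 kWh
Cost = 2110.3 × 0.3263 = $688.6

688.6 dollars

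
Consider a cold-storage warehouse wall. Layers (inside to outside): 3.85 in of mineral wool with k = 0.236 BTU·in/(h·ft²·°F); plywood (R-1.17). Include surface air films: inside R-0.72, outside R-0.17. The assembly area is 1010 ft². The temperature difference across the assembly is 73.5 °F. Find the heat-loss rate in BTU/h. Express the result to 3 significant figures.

4040 BTU/h

3.85/0.236 = 16.31
R_total = 0.72 + 16.31 + 1.17 + 0.17 = 18.37 ft²·°F·h/BTU
Q = A·ΔT/R = 1010 × 73.5 / 18.37 = 4040 BTU/h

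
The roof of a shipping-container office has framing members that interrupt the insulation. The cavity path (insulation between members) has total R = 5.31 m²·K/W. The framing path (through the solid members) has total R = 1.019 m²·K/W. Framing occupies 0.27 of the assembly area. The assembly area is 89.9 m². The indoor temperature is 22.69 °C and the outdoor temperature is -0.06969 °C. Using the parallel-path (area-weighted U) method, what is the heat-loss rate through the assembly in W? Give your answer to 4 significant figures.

U_eff = 0.73/5.31 + 0.27/1.019 = 0.13748 + 0.26497 = 0.40244
R_eff = 1/U_eff = 2.4848 m²·K/W
Q = 89.9 × (22.69 − (-0.06969)) / 2.4848 = 823.44 W

823.4 W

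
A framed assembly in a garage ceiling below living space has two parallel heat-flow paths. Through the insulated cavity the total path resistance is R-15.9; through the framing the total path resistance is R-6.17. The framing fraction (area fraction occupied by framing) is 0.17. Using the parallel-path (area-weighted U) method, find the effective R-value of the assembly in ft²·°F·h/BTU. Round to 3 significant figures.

12.5 ft²·°F·h/BTU

U_eff = 0.83/15.9 + 0.17/6.17 = 0.0522 + 0.02755 = 0.07975
R_eff = 1/U_eff = 12.54 ft²·°F·h/BTU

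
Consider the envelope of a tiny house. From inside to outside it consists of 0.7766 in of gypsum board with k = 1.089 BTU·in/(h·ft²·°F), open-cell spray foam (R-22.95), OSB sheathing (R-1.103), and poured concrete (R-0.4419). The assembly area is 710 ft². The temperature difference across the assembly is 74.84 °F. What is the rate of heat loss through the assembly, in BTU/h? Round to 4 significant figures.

0.7766/1.089 = 0.71313
R_total = 0.71313 + 22.95 + 1.103 + 0.4419 = 25.208 ft²·°F·h/BTU
Q = A·ΔT/R = 710 × 74.84 / 25.208 = 2107.9 BTU/h

2108 BTU/h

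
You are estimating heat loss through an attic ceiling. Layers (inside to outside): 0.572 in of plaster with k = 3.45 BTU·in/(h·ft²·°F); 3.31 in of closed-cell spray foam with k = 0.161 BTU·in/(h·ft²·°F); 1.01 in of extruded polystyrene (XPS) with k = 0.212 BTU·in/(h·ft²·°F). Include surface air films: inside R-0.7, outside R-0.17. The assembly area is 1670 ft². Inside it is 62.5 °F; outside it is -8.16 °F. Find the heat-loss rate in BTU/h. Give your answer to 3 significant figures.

4480 BTU/h

0.572/3.45 = 0.1658
3.31/0.161 = 20.56
1.01/0.212 = 4.764
R_total = 0.7 + 0.1658 + 20.56 + 4.764 + 0.17 = 26.36 ft²·°F·h/BTU
Q = A·ΔT/R = 1670 × (62.5 − (-8.16)) / 26.36 = 4477 BTU/h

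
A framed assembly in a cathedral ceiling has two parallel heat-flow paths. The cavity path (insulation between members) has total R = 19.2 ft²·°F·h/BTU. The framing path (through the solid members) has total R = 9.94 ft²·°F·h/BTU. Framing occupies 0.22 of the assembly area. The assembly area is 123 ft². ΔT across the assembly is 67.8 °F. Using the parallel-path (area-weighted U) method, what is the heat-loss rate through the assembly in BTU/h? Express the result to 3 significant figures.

U_eff = 0.78/19.2 + 0.22/9.94 = 0.04063 + 0.02213 = 0.06276
R_eff = 1/U_eff = 15.93 ft²·°F·h/BTU
Q = 123 × 67.8 / 15.93 = 523.4 BTU/h

523 BTU/h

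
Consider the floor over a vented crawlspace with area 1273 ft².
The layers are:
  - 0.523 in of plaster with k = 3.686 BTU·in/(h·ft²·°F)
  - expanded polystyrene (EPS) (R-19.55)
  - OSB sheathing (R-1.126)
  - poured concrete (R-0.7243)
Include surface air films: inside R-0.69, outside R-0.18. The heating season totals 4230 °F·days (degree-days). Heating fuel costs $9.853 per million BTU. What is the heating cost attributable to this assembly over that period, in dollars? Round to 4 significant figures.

0.523/3.686 = 0.14189
R_total = 0.69 + 0.14189 + 19.55 + 1.126 + 0.7243 + 0.18 = 22.412 ft²·°F·h/BTU
E = A × HDD × 24 / R = 1273 × 4230 × 24 / 22.412 = 5766300 BTU
Cost = 5766300/10⁶ × 9.853 = $56.815

56.82 dollars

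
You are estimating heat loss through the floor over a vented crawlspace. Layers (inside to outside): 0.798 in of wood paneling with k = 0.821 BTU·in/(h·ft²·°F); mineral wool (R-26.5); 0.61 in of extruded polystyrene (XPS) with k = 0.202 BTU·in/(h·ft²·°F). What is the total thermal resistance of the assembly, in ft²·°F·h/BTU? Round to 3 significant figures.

0.798/0.821 = 0.972
0.61/0.202 = 3.02
R_total = 0.972 + 26.5 + 3.02 = 30.49 ft²·°F·h/BTU

30.5 ft²·°F·h/BTU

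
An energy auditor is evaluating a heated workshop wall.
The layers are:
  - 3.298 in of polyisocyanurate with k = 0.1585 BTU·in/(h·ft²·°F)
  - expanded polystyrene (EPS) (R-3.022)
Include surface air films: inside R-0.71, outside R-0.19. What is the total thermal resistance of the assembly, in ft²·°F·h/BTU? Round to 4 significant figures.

24.73 ft²·°F·h/BTU

3.298/0.1585 = 20.808
R_total = 0.71 + 20.808 + 3.022 + 0.19 = 24.73 ft²·°F·h/BTU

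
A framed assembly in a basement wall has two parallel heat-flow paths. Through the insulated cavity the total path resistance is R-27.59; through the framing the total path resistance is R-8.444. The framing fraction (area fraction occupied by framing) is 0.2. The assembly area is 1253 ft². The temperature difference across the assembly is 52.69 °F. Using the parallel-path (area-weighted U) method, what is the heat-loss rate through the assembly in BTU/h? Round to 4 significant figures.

U_eff = 0.8/27.59 + 0.2/8.444 = 0.028996 + 0.023685 = 0.052681
R_eff = 1/U_eff = 18.982 ft²·°F·h/BTU
Q = 1253 × 52.69 / 18.982 = 3478.1 BTU/h

3478 BTU/h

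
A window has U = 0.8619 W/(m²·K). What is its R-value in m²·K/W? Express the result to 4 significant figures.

1.160 m²·K/W

R = 1/U = 1/0.8619 = 1.1602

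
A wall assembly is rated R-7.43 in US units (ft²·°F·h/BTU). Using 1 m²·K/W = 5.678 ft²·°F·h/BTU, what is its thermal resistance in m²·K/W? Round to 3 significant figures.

1.31 m²·K/W

R_SI = 7.43/5.678 = 1.309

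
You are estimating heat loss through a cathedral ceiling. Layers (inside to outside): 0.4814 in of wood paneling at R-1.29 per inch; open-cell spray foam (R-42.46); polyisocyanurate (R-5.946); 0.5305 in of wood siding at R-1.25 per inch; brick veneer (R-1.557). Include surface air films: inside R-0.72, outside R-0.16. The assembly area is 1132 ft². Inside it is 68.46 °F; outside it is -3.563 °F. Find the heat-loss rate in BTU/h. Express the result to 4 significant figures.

0.4814 × 1.29 = 0.62101
0.5305 × 1.25 = 0.66312
R_total = 0.72 + 0.62101 + 42.46 + 5.946 + 0.66312 + 1.557 + 0.16 = 52.127 ft²·°F·h/BTU
Q = A·ΔT/R = 1132 × (68.46 − (-3.563)) / 52.127 = 1564.1 BTU/h

1564 BTU/h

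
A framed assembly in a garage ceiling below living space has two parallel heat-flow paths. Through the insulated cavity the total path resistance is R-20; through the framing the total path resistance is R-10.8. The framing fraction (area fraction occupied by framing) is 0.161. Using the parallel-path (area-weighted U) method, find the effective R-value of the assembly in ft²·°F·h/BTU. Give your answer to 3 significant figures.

U_eff = 0.839/20 + 0.161/10.8 = 0.04195 + 0.01491 = 0.05686
R_eff = 1/U_eff = 17.59 ft²·°F·h/BTU

17.6 ft²·°F·h/BTU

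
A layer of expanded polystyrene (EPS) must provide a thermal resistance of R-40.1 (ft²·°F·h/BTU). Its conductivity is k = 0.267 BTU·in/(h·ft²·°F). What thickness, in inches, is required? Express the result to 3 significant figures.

10.7 in

L = R × k = 40.1 × 0.267 = 10.71 in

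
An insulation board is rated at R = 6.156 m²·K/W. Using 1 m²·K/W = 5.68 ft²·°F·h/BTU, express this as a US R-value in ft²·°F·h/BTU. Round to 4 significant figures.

R_US = 6.156 × 5.68 = 34.966

34.97 ft²·°F·h/BTU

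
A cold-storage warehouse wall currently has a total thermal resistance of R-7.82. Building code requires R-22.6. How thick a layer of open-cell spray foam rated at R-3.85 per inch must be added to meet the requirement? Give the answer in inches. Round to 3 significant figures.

ΔR = 22.6 − 7.82 = 14.78 ft²·°F·h/BTU
L = ΔR / (R/in) = 14.78/3.85 = 3.839 in

3.84 in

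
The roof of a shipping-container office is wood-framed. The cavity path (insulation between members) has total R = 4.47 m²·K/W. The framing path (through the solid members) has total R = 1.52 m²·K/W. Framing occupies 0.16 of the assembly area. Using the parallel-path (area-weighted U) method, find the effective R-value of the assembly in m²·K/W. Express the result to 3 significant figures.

U_eff = 0.84/4.47 + 0.16/1.52 = 0.1879 + 0.1053 = 0.2932
R_eff = 1/U_eff = 3.411 m²·K/W

3.41 m²·K/W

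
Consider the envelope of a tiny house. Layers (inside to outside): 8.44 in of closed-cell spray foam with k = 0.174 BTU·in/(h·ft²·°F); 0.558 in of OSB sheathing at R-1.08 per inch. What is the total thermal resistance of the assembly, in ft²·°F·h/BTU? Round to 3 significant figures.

49.1 ft²·°F·h/BTU

8.44/0.174 = 48.51
0.558 × 1.08 = 0.6026
R_total = 48.51 + 0.6026 = 49.11 ft²·°F·h/BTU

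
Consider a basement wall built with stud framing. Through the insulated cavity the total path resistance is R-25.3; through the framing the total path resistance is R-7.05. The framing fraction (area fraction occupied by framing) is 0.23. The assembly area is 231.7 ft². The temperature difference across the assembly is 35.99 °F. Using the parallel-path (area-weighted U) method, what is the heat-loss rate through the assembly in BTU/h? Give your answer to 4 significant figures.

525.8 BTU/h

U_eff = 0.77/25.3 + 0.23/7.05 = 0.030435 + 0.032624 = 0.063059
R_eff = 1/U_eff = 15.858 ft²·°F·h/BTU
Q = 231.7 × 35.99 / 15.858 = 525.84 BTU/h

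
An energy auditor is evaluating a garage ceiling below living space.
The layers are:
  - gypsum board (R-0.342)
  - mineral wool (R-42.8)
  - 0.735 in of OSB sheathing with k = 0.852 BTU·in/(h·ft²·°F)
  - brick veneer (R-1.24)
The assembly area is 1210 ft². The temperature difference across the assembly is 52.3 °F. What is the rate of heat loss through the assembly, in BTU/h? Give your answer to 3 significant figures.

1400 BTU/h

0.735/0.852 = 0.8627
R_total = 0.342 + 42.8 + 0.8627 + 1.24 = 45.24 ft²·°F·h/BTU
Q = A·ΔT/R = 1210 × 52.3 / 45.24 = 1399 BTU/h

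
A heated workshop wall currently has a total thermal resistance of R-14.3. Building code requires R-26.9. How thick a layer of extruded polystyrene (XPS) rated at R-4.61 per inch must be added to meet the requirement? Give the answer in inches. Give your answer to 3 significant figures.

2.73 in

ΔR = 26.9 − 14.3 = 12.6 ft²·°F·h/BTU
L = ΔR / (R/in) = 12.6/4.61 = 2.733 in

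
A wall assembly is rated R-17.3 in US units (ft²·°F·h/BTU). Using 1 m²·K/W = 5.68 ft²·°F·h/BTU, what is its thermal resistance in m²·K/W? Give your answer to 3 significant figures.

3.05 m²·K/W

R_SI = 17.3/5.68 = 3.046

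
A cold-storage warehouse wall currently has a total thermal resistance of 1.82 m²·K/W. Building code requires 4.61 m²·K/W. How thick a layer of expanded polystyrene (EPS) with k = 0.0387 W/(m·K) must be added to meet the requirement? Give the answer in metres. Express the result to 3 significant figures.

0.108 m

ΔR = 4.61 − 1.82 = 2.79 m²·K/W
L = ΔR × k = 2.79 × 0.0387 = 0.108 m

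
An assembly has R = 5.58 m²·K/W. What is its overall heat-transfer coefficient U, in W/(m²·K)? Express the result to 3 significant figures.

U = 1/R = 1/5.58 = 0.1792

0.179 W/(m²·K)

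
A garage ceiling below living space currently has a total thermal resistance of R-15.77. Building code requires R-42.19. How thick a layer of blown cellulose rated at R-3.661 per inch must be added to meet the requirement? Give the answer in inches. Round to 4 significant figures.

ΔR = 42.19 − 15.77 = 26.42 ft²·°F·h/BTU
L = ΔR / (R/in) = 26.42/3.661 = 7.2166 in

7.217 in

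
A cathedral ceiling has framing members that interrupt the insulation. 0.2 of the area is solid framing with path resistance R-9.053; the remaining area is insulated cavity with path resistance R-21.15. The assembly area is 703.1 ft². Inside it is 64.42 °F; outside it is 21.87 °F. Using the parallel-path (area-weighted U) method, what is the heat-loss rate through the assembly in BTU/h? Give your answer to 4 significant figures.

1793 BTU/h

U_eff = 0.8/21.15 + 0.2/9.053 = 0.037825 + 0.022092 = 0.059917
R_eff = 1/U_eff = 16.69 ft²·°F·h/BTU
Q = 703.1 × (64.42 − 21.87) / 16.69 = 1792.5 BTU/h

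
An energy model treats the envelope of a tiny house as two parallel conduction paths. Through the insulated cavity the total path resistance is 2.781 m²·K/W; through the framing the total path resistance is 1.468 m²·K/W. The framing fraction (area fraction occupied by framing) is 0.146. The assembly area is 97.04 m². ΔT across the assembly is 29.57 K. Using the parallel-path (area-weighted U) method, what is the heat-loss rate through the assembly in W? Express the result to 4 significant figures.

1167 W

U_eff = 0.854/2.781 + 0.146/1.468 = 0.30708 + 0.099455 = 0.40654
R_eff = 1/U_eff = 2.4598 m²·K/W
Q = 97.04 × 29.57 / 2.4598 = 1166.6 W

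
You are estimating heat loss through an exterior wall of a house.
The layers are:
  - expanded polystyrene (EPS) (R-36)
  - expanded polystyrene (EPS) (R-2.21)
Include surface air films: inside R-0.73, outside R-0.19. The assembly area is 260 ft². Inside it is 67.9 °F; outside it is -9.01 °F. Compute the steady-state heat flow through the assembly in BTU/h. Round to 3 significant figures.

511 BTU/h

R_total = 0.73 + 36 + 2.21 + 0.19 = 39.13 ft²·°F·h/BTU
Q = A·ΔT/R = 260 × (67.9 − (-9.01)) / 39.13 = 511 BTU/h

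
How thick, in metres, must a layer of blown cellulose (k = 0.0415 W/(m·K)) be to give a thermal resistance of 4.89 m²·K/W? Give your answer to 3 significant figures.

0.203 m

L = R·k = 4.89 × 0.0415 = 0.2029 m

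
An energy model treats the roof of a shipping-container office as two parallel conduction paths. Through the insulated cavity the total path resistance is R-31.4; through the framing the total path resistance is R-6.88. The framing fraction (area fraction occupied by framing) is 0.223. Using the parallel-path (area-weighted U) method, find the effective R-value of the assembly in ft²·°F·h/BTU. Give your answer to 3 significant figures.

U_eff = 0.777/31.4 + 0.223/6.88 = 0.02475 + 0.03241 = 0.05716
R_eff = 1/U_eff = 17.5 ft²·°F·h/BTU

17.5 ft²·°F·h/BTU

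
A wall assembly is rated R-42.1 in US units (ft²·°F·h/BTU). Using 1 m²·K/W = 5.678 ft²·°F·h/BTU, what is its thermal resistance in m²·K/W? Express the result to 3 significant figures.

R_SI = 42.1/5.678 = 7.415

7.41 m²·K/W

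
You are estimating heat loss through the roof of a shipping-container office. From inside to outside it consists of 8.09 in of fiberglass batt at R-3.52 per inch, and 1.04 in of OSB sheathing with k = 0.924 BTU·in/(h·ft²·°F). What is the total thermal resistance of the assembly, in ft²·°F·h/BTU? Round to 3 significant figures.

8.09 × 3.52 = 28.48
1.04/0.924 = 1.126
R_total = 28.48 + 1.126 = 29.6 ft²·°F·h/BTU

29.6 ft²·°F·h/BTU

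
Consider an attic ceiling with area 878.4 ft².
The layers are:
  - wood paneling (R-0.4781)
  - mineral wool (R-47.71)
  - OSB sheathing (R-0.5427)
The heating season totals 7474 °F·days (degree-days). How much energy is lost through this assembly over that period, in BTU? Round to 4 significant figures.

3233000 BTU

R_total = 0.4781 + 47.71 + 0.5427 = 48.731 ft²·°F·h/BTU
E = A × HDD × 24 / R = 878.4 × 7474 × 24 / 48.731 = 3233400 BTU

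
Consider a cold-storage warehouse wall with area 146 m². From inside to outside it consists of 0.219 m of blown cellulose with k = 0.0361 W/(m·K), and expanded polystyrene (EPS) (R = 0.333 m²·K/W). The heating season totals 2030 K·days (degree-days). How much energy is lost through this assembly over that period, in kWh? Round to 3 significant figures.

0.219/0.0361 = 6.066
R_total = 6.066 + 0.333 = 6.399 m²·K/W
E = A × HDD × 24 / R / 1000 = 146 × 2030 × 24 / 6.399 / 1000 = 1112 kWh

1110 kWh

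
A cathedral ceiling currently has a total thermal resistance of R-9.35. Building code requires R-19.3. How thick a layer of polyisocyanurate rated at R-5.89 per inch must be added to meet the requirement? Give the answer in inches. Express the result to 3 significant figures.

ΔR = 19.3 − 9.35 = 9.95 ft²·°F·h/BTU
L = ΔR / (R/in) = 9.95/5.89 = 1.689 in

1.69 in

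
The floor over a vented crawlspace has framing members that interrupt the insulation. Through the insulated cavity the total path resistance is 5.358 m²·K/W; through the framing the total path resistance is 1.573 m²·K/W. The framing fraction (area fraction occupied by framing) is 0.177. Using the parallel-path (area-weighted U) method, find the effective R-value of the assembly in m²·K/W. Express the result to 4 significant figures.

3.758 m²·K/W

U_eff = 0.823/5.358 + 0.177/1.573 = 0.1536 + 0.11252 = 0.26613
R_eff = 1/U_eff = 3.7576 m²·K/W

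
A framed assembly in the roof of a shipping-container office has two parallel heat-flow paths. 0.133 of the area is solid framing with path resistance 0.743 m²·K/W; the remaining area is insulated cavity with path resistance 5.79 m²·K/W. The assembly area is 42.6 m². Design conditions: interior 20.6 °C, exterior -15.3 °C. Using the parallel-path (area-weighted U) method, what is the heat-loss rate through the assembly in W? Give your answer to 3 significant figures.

503 W

U_eff = 0.867/5.79 + 0.133/0.743 = 0.1497 + 0.179 = 0.3287
R_eff = 1/U_eff = 3.042 m²·K/W
Q = 42.6 × (20.6 − (-15.3)) / 3.042 = 502.8 W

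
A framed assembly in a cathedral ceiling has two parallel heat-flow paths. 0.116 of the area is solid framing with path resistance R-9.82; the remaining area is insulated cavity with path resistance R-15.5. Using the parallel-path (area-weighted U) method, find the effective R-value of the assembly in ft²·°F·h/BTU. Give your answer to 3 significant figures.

U_eff = 0.884/15.5 + 0.116/9.82 = 0.05703 + 0.01181 = 0.06884
R_eff = 1/U_eff = 14.53 ft²·°F·h/BTU

14.5 ft²·°F·h/BTU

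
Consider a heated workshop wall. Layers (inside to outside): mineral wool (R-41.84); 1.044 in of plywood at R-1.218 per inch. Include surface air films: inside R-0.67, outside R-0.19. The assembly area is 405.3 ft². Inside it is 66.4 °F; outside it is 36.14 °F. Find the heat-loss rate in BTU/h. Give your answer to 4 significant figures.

1.044 × 1.218 = 1.2716
R_total = 0.67 + 41.84 + 1.2716 + 0.19 = 43.972 ft²·°F·h/BTU
Q = A·ΔT/R = 405.3 × (66.4 − 36.14) / 43.972 = 278.92 BTU/h

278.9 BTU/h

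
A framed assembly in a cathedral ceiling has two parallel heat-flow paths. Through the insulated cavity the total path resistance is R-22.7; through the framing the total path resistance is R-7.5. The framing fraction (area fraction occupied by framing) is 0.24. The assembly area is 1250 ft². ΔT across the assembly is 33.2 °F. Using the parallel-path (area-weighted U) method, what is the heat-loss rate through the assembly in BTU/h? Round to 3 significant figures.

2720 BTU/h

U_eff = 0.76/22.7 + 0.24/7.5 = 0.03348 + 0.032 = 0.06548
R_eff = 1/U_eff = 15.27 ft²·°F·h/BTU
Q = 1250 × 33.2 / 15.27 = 2717 BTU/h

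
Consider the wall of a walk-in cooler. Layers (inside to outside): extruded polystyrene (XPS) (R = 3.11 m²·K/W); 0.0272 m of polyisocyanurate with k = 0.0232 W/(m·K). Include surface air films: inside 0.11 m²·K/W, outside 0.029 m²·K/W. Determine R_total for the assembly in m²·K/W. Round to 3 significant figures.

0.0272/0.0232 = 1.172
R_total = 0.11 + 3.11 + 1.172 + 0.029 = 4.421 m²·K/W

4.42 m²·K/W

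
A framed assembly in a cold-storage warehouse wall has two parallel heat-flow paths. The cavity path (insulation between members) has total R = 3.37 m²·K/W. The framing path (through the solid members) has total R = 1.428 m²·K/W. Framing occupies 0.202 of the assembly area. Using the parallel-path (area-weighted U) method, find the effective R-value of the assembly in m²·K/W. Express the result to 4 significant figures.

2.644 m²·K/W

U_eff = 0.798/3.37 + 0.202/1.428 = 0.2368 + 0.14146 = 0.37825
R_eff = 1/U_eff = 2.6437 m²·K/W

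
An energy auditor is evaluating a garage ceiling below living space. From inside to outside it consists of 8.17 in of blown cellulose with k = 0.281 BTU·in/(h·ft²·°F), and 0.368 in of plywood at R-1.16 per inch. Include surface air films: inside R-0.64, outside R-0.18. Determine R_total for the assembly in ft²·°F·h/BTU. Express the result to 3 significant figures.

30.3 ft²·°F·h/BTU

8.17/0.281 = 29.07
0.368 × 1.16 = 0.4269
R_total = 0.64 + 29.07 + 0.4269 + 0.18 = 30.32 ft²·°F·h/BTU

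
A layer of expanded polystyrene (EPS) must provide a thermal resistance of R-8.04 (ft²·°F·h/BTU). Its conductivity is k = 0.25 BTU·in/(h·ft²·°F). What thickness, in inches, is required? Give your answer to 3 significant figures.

2.01 in

L = R × k = 8.04 × 0.25 = 2.01 in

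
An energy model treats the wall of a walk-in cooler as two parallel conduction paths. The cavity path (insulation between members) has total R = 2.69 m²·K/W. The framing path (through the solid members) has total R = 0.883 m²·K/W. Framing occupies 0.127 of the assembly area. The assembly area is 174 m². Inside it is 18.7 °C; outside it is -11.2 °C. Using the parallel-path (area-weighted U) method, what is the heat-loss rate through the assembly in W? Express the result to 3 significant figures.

2440 W

U_eff = 0.873/2.69 + 0.127/0.883 = 0.3245 + 0.1438 = 0.4684
R_eff = 1/U_eff = 2.135 m²·K/W
Q = 174 × (18.7 − (-11.2)) / 2.135 = 2437 W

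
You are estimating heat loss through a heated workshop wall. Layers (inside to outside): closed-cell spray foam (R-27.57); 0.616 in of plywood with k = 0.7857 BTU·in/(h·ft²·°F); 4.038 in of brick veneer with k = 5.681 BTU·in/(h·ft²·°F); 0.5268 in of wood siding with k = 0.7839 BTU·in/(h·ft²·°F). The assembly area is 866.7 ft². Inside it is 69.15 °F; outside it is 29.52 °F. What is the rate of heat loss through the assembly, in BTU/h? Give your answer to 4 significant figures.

1155 BTU/h

0.616/0.7857 = 0.78401
4.038/5.681 = 0.71079
0.5268/0.7839 = 0.67202
R_total = 27.57 + 0.78401 + 0.71079 + 0.67202 = 29.737 ft²·°F·h/BTU
Q = A·ΔT/R = 866.7 × (69.15 − 29.52) / 29.737 = 1155 BTU/h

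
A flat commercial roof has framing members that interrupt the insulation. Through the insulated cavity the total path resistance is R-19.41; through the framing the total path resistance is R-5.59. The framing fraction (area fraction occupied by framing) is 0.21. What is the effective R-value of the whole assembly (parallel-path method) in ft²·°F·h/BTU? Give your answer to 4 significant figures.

12.78 ft²·°F·h/BTU

U_eff = 0.79/19.41 + 0.21/5.59 = 0.040701 + 0.037567 = 0.078268
R_eff = 1/U_eff = 12.777 ft²·°F·h/BTU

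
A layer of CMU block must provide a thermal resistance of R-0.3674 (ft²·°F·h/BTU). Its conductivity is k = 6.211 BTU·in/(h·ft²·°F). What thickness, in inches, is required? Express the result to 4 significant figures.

L = R × k = 0.3674 × 6.211 = 2.2819 in

2.282 in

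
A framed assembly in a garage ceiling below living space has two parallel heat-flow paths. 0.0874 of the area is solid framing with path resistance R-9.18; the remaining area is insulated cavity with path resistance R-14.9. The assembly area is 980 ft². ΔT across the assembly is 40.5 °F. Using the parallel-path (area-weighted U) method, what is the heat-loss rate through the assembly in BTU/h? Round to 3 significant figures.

2810 BTU/h

U_eff = 0.9126/14.9 + 0.0874/9.18 = 0.06125 + 0.009521 = 0.07077
R_eff = 1/U_eff = 14.13 ft²·°F·h/BTU
Q = 980 × 40.5 / 14.13 = 2809 BTU/h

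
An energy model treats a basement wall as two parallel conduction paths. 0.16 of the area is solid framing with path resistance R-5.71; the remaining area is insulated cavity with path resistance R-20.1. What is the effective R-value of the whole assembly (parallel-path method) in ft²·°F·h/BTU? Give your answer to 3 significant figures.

14.3 ft²·°F·h/BTU

U_eff = 0.84/20.1 + 0.16/5.71 = 0.04179 + 0.02802 = 0.06981
R_eff = 1/U_eff = 14.32 ft²·°F·h/BTU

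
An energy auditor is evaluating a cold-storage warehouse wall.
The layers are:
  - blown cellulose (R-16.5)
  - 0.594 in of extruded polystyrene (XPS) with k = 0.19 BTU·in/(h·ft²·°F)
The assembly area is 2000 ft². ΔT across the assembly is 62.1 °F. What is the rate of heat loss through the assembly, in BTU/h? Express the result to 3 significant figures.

6330 BTU/h

0.594/0.19 = 3.126
R_total = 16.5 + 3.126 = 19.63 ft²·°F·h/BTU
Q = A·ΔT/R = 2000 × 62.1 / 19.63 = 6328 BTU/h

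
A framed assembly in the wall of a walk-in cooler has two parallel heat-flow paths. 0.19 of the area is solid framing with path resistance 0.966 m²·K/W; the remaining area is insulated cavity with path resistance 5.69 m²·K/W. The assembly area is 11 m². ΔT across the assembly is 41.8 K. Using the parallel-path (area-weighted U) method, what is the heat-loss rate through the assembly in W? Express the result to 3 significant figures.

U_eff = 0.81/5.69 + 0.19/0.966 = 0.1424 + 0.1967 = 0.339
R_eff = 1/U_eff = 2.949 m²·K/W
Q = 11 × 41.8 / 2.949 = 155.9 W

156 W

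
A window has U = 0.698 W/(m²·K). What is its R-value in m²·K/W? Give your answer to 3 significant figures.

R = 1/U = 1/0.698 = 1.433

1.43 m²·K/W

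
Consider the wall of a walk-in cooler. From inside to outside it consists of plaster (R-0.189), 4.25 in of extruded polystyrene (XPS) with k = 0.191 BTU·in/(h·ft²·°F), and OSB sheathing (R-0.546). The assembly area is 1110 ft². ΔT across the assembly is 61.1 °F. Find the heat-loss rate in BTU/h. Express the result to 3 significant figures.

2950 BTU/h

4.25/0.191 = 22.25
R_total = 0.189 + 22.25 + 0.546 = 22.99 ft²·°F·h/BTU
Q = A·ΔT/R = 1110 × 61.1 / 22.99 = 2950 BTU/h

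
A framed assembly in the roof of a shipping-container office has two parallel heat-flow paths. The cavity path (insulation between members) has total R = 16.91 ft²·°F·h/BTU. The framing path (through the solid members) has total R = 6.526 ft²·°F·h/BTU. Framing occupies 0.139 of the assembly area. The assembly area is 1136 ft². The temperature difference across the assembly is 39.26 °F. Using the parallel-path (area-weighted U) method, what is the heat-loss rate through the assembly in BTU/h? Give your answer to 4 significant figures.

U_eff = 0.861/16.91 + 0.139/6.526 = 0.050917 + 0.021299 = 0.072216
R_eff = 1/U_eff = 13.847 ft²·°F·h/BTU
Q = 1136 × 39.26 / 13.847 = 3220.8 BTU/h

3221 BTU/h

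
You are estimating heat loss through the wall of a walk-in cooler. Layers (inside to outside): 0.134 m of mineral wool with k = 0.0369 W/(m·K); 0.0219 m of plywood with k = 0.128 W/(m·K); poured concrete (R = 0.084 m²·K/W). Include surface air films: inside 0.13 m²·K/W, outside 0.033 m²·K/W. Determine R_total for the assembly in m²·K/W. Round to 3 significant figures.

4.05 m²·K/W

0.134/0.0369 = 3.631
0.0219/0.128 = 0.1711
R_total = 0.13 + 3.631 + 0.1711 + 0.084 + 0.033 = 4.05 m²·K/W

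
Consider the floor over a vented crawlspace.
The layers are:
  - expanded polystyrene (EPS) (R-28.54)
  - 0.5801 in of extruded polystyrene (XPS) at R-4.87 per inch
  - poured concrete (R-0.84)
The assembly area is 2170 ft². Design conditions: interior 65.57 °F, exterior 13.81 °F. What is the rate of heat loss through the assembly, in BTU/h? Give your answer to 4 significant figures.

0.5801 × 4.87 = 2.8251
R_total = 28.54 + 2.8251 + 0.84 = 32.205 ft²·°F·h/BTU
Q = A·ΔT/R = 2170 × (65.57 − 13.81) / 32.205 = 3487.6 BTU/h

3488 BTU/h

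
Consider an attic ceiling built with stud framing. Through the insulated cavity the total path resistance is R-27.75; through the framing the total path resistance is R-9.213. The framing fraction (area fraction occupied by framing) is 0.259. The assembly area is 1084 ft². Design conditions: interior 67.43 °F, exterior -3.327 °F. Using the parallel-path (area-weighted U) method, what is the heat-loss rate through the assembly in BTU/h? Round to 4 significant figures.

4204 BTU/h

U_eff = 0.741/27.75 + 0.259/9.213 = 0.026703 + 0.028112 = 0.054815
R_eff = 1/U_eff = 18.243 ft²·°F·h/BTU
Q = 1084 × (67.43 − (-3.327)) / 18.243 = 4204.4 BTU/h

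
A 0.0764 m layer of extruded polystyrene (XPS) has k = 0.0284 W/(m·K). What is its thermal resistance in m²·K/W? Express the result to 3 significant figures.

2.69 m²·K/W

R = L/k = 0.0764/0.0284 = 2.69 m²·K/W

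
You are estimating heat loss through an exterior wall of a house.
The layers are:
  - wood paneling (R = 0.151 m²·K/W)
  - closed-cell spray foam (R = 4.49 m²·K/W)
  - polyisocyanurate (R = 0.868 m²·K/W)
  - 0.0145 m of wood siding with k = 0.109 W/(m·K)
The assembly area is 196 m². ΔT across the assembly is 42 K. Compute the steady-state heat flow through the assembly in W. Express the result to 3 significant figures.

0.0145/0.109 = 0.133
R_total = 0.151 + 4.49 + 0.868 + 0.133 = 5.642 m²·K/W
Q = A·ΔT/R = 196 × 42 / 5.642 = 1459 W

1460 W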